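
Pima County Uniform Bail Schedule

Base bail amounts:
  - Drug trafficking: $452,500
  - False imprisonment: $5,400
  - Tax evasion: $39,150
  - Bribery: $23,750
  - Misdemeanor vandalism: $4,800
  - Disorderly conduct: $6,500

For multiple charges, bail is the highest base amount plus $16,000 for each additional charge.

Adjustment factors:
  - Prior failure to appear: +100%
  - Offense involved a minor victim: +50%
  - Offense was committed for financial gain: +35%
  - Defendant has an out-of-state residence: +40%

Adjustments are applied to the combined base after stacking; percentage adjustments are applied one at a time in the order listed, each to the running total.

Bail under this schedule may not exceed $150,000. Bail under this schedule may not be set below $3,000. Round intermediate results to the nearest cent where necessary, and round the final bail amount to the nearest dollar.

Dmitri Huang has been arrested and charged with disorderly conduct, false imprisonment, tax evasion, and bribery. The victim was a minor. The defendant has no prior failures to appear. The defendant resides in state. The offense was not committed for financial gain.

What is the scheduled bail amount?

$130,725

Base amounts from the schedule: disorderly conduct $6,500; false imprisonment $5,400; tax evasion $39,150; bribery $23,750.
Stacking rule: highest base plus $16,000 per additional charge. Highest is tax evasion at $39,150; 3 additional charges → +$48,000. Combined base = $87,150.
Offense involved a minor victim (+50%): $87,150 × 1.5 = $130,725.
$130,725 is within the $150,000 maximum.
$130,725 is at or above the $3,000 minimum.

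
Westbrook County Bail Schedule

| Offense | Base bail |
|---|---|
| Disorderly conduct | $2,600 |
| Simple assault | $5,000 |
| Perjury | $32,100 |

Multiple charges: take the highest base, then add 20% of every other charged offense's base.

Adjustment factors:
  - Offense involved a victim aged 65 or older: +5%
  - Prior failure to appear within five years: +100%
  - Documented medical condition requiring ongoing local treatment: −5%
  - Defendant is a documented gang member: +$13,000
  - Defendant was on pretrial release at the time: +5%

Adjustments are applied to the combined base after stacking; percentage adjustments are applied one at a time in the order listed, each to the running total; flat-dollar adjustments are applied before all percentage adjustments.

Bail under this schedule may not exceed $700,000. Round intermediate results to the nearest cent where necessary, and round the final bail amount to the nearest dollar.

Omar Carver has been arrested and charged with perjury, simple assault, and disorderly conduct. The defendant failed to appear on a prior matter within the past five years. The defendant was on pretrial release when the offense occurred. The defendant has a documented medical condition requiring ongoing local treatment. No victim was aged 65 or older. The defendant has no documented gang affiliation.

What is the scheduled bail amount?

$67,072

Base amounts from the schedule: perjury $32,100; simple assault $5,000; disorderly conduct $2,600.
Stacking rule: highest base plus 20% of each additional charge. Highest is perjury at $32,100. Additional: $5,000 × 20% = $1,000; $2,600 × 20% = $520. Combined base = $32,100 + $1,520 = $33,620.
Prior failure to appear within five years (+100%): $33,620 × 2 = $67,240.
Documented medical condition requiring ongoing local treatment (−5%): $67,240 × 0.95 = $63,878.
Defendant was on pretrial release at the time (+5%): $63,878 × 1.05 = $67,071.90.
$67,071.90 is within the $700,000 maximum.
Rounded to the nearest dollar: $67,072.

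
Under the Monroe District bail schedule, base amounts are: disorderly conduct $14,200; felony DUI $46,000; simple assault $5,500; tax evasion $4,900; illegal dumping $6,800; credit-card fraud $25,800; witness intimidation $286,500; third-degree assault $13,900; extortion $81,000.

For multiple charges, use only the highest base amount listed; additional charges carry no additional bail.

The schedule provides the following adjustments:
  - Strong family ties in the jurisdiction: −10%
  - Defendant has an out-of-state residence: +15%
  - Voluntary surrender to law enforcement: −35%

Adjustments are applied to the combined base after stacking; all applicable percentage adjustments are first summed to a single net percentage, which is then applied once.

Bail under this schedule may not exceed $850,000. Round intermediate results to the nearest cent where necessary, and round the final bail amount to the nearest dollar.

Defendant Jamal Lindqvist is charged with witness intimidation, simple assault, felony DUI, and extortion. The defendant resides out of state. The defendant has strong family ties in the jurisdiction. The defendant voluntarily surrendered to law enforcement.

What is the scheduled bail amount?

Base amounts from the schedule: witness intimidation $286,500; simple assault $5,500; felony DUI $46,000; extortion $81,000.
Stacking rule: use the highest base only. Highest is witness intimidation at $286,500. Combined base = $286,500.
Net percentage adjustment: −10% +15% −35% = −30%. $286,500 × 0.7 = $200,550.
$200,550 is within the $850,000 maximum.

$200,550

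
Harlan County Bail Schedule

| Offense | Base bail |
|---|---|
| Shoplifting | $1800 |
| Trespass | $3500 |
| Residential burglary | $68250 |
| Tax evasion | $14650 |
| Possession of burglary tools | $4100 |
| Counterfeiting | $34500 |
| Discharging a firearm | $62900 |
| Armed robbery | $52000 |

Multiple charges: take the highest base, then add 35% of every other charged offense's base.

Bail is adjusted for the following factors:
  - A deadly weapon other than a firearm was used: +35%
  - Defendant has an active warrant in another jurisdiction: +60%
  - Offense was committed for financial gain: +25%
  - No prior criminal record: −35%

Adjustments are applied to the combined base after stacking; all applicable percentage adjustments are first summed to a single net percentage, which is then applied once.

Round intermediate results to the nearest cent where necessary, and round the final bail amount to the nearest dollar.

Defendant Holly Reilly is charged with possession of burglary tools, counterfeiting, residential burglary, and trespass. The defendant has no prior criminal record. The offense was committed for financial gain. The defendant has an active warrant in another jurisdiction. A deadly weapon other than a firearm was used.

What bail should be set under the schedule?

$153522

Base amounts from the schedule: possession of burglary tools $4100; counterfeiting $34500; residential burglary $68250; trespass $3500.
Stacking rule: highest base plus 35% of each additional charge. Highest is residential burglary at $68250. Additional: $4100 × 35% = $1435; $34500 × 35% = $12075; $3500 × 35% = $1225. Combined base = $68250 + $14735 = $82985.
Net percentage adjustment: +35% +60% +25% −35% = +85%. $82985 × 1.85 = $153522.25.
Rounded to the nearest dollar: $153522.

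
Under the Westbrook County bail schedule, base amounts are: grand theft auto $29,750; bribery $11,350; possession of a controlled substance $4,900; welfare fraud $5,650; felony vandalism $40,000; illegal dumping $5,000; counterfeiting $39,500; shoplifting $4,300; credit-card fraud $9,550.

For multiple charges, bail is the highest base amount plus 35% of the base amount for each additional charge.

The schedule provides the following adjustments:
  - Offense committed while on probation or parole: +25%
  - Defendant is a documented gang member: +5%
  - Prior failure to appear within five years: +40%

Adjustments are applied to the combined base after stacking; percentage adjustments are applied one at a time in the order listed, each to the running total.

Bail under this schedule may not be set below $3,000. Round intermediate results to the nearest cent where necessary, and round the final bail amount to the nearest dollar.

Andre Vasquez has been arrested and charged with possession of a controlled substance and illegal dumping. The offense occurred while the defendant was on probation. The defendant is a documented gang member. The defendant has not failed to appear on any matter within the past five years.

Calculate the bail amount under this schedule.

$8,813

Base amounts from the schedule: possession of a controlled substance $4,900; illegal dumping $5,000.
Stacking rule: highest base plus 35% of each additional charge. Highest is illegal dumping at $5,000. Additional: $4,900 × 35% = $1,715. Combined base = $5,000 + $1,715 = $6,715.
Offense committed while on probation or parole (+25%): $6,715 × 1.25 = $8,393.75.
Defendant is a documented gang member (+5%): $8,393.75 × 1.05 = $8,813.44.
$8,813.44 is at or above the $3,000 minimum.
Rounded to the nearest dollar: $8,813.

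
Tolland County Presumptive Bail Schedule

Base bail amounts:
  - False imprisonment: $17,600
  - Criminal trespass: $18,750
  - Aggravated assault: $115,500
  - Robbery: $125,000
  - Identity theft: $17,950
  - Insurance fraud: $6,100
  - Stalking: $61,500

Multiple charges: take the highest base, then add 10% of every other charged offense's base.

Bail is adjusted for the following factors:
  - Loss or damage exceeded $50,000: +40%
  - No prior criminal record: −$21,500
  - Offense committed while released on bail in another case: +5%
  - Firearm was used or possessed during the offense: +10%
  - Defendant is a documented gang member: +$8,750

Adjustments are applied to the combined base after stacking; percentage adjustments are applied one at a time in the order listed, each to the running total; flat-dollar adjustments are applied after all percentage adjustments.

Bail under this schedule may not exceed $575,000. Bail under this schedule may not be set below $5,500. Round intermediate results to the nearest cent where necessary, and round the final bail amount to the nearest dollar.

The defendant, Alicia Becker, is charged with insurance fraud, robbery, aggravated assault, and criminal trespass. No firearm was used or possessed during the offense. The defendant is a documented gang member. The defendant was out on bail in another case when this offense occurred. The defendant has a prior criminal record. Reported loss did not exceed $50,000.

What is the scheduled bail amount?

$154,737

Base amounts from the schedule: insurance fraud $6,100; robbery $125,000; aggravated assault $115,500; criminal trespass $18,750.
Stacking rule: highest base plus 10% of each additional charge. Highest is robbery at $125,000. Additional: $6,100 × 10% = $610; $115,500 × 10% = $11,550; $18,750 × 10% = $1,875. Combined base = $125,000 + $14,035 = $139,035.
Offense committed while released on bail in another case (+5%): $139,035 × 1.05 = $145,986.75.
Defendant is a documented gang member (+$8,750 flat): $145,986.75 + $8,750 = $154,736.75.
$154,736.75 is within the $575,000 maximum.
$154,736.75 is at or above the $5,500 minimum.
Rounded to the nearest dollar: $154,737.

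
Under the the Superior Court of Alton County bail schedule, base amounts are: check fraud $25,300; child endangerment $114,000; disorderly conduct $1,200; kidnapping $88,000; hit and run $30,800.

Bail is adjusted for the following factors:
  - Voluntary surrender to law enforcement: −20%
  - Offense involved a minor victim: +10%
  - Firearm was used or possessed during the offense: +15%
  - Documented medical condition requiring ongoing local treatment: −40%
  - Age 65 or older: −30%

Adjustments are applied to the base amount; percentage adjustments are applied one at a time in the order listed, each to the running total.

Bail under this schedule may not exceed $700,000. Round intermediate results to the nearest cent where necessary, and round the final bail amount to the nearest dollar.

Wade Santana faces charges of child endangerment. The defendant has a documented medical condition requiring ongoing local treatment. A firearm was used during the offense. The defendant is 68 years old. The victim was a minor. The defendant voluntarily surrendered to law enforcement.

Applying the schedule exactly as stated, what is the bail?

$48,455

Base amounts from the schedule: child endangerment $114,000.
Single charge. Combined base = $114,000.
Voluntary surrender to law enforcement (−20%): $114,000 × 0.8 = $91,200.
Offense involved a minor victim (+10%): $91,200 × 1.1 = $100,320.
Firearm was used or possessed during the offense (+15%): $100,320 × 1.15 = $115,368.
Documented medical condition requiring ongoing local treatment (−40%): $115,368 × 0.6 = $69,220.80.
Age 65 or older (−30%): $69,220.80 × 0.7 = $48,454.56.
$48,454.56 is within the $700,000 maximum.
Rounded to the nearest dollar: $48,455.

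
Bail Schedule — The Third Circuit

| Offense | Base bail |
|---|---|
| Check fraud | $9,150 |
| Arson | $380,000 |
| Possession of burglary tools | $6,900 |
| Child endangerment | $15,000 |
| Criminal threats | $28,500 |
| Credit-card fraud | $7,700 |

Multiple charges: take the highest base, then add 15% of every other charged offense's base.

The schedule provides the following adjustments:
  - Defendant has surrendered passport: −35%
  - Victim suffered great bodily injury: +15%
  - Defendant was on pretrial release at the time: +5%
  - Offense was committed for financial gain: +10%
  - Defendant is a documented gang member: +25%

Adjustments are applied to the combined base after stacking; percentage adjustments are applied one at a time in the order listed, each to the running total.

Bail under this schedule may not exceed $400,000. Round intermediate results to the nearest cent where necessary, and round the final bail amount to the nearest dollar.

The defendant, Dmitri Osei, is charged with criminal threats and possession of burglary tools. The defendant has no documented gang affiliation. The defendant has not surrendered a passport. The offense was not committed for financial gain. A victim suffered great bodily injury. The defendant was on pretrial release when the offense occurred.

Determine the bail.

Base amounts from the schedule: criminal threats $28,500; possession of burglary tools $6,900.
Stacking rule: highest base plus 15% of each additional charge. Highest is criminal threats at $28,500. Additional: $6,900 × 15% = $1,035. Combined base = $28,500 + $1,035 = $29,535.
Victim suffered great bodily injury (+15%): $29,535 × 1.15 = $33,965.25.
Defendant was on pretrial release at the time (+5%): $33,965.25 × 1.05 = $35,663.51.
$35,663.51 is within the $400,000 maximum.
Rounded to the nearest dollar: $35,664.

$35,664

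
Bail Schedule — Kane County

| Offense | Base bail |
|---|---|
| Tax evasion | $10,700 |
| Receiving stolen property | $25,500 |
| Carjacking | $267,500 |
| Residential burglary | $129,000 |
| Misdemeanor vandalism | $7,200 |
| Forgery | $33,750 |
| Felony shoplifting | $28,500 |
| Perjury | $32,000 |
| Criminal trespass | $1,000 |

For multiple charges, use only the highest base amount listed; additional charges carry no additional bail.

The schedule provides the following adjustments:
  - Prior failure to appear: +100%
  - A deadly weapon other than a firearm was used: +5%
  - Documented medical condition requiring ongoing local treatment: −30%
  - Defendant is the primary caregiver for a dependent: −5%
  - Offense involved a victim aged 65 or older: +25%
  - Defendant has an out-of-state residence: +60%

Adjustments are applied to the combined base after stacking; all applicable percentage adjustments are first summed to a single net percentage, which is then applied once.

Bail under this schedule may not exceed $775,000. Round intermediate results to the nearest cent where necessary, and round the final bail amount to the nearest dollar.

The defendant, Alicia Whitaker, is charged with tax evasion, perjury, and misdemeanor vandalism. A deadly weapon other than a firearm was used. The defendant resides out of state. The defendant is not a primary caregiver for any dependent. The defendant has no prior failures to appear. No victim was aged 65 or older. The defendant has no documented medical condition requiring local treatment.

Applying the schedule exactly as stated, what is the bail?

Base amounts from the schedule: tax evasion $10,700; perjury $32,000; misdemeanor vandalism $7,200.
Stacking rule: use the highest base only. Highest is perjury at $32,000. Combined base = $32,000.
Net percentage adjustment: +5% +60% = +65%. $32,000 × 1.65 = $52,800.
$52,800 is within the $775,000 maximum.

$52,800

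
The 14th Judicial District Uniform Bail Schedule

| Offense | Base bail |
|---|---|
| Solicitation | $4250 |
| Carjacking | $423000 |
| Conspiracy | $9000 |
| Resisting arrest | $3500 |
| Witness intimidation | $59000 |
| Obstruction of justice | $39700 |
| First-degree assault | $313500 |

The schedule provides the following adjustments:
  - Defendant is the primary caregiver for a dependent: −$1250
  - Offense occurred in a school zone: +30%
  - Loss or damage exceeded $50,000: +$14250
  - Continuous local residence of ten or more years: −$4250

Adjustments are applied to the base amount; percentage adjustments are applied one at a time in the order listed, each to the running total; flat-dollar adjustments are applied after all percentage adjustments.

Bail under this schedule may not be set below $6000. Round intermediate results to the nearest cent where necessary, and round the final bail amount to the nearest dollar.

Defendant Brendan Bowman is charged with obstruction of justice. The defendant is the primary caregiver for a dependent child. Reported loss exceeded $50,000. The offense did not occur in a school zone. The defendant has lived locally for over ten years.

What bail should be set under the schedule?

$48450

Base amounts from the schedule: obstruction of justice $39700.
Single charge. Combined base = $39700.
Defendant is the primary caregiver for a dependent (−$1250 flat): $39700 − $1250 = $38450.
Loss or damage exceeded $50,000 (+$14250 flat): $38450 + $14250 = $52700.
Continuous local residence of ten or more years (−$4250 flat): $52700 − $4250 = $48450.
$48450 is at or above the $6000 minimum.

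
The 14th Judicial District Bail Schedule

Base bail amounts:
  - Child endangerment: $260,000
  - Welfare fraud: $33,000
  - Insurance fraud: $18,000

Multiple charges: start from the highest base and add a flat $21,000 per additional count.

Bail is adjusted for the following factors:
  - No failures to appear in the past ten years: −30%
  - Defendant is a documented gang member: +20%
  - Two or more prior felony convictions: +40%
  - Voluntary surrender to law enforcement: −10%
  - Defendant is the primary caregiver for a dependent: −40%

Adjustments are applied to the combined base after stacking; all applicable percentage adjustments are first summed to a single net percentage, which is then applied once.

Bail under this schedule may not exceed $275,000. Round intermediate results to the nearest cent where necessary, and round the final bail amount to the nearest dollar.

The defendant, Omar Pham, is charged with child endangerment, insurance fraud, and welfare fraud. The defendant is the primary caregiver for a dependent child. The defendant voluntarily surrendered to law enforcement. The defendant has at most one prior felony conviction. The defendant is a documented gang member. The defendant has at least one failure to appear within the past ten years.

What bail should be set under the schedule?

Base amounts from the schedule: child endangerment $260,000; insurance fraud $18,000; welfare fraud $33,000.
Stacking rule: highest base plus $21,000 per additional charge. Highest is child endangerment at $260,000; 2 additional charges → +$42,000. Combined base = $302,000.
Net percentage adjustment: +20% −10% −40% = −30%. $302,000 × 0.7 = $211,400.
$211,400 is within the $275,000 maximum.

$211,400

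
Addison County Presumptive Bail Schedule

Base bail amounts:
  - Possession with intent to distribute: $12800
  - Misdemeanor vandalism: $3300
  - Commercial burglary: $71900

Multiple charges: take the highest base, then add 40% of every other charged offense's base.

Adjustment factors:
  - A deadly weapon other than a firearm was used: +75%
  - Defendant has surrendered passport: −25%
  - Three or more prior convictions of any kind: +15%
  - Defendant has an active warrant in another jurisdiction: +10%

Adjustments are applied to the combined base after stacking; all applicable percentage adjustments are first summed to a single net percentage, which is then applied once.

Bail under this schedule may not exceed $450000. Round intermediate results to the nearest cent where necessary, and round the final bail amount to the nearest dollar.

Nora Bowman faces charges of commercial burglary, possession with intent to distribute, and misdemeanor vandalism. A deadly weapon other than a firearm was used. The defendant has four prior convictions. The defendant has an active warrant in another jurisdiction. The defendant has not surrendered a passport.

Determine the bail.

Base amounts from the schedule: commercial burglary $71900; possession with intent to distribute $12800; misdemeanor vandalism $3300.
Stacking rule: highest base plus 40% of each additional charge. Highest is commercial burglary at $71900. Additional: $12800 × 40% = $5120; $3300 × 40% = $1320. Combined base = $71900 + $6440 = $78340.
Net percentage adjustment: +75% +15% +10% = +100%. $78340 × 2 = $156680.
$156680 is within the $450000 maximum.

$156680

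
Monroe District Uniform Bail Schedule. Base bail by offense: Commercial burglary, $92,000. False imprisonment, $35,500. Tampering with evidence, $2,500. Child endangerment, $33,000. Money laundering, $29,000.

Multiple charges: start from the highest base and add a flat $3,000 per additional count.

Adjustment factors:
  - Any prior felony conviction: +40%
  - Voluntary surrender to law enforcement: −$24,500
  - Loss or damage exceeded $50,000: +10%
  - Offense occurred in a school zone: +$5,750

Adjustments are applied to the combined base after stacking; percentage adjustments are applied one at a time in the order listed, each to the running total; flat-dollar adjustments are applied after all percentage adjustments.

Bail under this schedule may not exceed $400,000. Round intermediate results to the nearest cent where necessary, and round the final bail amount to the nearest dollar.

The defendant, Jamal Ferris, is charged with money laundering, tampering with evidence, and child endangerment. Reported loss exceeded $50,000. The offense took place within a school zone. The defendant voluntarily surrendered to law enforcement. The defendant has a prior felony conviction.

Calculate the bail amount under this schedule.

Base amounts from the schedule: money laundering $29,000; tampering with evidence $2,500; child endangerment $33,000.
Stacking rule: highest base plus $3,000 per additional charge. Highest is child endangerment at $33,000; 2 additional charges → +$6,000. Combined base = $39,000.
Any prior felony conviction (+40%): $39,000 × 1.4 = $54,600.
Loss or damage exceeded $50,000 (+10%): $54,600 × 1.1 = $60,060.
Voluntary surrender to law enforcement (−$24,500 flat): $60,060 − $24,500 = $35,560.
Offense occurred in a school zone (+$5,750 flat): $35,560 + $5,750 = $41,310.
$41,310 is within the $400,000 maximum.

$41,310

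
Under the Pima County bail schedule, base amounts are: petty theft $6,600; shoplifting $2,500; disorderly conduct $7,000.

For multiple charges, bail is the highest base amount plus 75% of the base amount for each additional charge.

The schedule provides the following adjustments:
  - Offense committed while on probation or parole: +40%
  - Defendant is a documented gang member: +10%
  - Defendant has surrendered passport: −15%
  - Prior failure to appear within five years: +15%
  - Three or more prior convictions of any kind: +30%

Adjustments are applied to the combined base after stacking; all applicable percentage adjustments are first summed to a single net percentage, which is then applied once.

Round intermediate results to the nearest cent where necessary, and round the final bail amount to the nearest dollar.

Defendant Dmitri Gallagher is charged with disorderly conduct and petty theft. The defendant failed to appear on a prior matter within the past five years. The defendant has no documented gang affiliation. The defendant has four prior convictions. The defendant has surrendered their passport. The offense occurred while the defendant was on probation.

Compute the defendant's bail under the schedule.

$20,315

Base amounts from the schedule: disorderly conduct $7,000; petty theft $6,600.
Stacking rule: highest base plus 75% of each additional charge. Highest is disorderly conduct at $7,000. Additional: $6,600 × 75% = $4,950. Combined base = $7,000 + $4,950 = $11,950.
Net percentage adjustment: +40% −15% +15% +30% = +70%. $11,950 × 1.7 = $20,315.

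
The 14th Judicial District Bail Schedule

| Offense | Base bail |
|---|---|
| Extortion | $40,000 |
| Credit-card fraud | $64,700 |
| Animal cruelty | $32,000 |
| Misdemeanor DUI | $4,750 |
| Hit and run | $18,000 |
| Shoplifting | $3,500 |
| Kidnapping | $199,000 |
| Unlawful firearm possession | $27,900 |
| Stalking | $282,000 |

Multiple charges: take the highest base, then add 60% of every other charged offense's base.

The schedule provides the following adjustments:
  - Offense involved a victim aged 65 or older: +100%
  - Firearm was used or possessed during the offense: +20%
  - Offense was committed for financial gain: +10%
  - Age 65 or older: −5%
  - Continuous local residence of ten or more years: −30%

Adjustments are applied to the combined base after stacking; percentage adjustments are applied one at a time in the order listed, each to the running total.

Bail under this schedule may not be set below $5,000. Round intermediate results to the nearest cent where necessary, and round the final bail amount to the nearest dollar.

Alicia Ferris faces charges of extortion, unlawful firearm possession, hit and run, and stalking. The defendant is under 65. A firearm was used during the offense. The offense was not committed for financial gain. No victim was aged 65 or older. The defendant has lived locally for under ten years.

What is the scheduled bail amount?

Base amounts from the schedule: extortion $40,000; unlawful firearm possession $27,900; hit and run $18,000; stalking $282,000.
Stacking rule: highest base plus 60% of each additional charge. Highest is stalking at $282,000. Additional: $40,000 × 60% = $24,000; $27,900 × 60% = $16,740; $18,000 × 60% = $10,800. Combined base = $282,000 + $51,540 = $333,540.
Firearm was used or possessed during the offense (+20%): $333,540 × 1.2 = $400,248.
$400,248 is at or above the $5,000 minimum.

$400,248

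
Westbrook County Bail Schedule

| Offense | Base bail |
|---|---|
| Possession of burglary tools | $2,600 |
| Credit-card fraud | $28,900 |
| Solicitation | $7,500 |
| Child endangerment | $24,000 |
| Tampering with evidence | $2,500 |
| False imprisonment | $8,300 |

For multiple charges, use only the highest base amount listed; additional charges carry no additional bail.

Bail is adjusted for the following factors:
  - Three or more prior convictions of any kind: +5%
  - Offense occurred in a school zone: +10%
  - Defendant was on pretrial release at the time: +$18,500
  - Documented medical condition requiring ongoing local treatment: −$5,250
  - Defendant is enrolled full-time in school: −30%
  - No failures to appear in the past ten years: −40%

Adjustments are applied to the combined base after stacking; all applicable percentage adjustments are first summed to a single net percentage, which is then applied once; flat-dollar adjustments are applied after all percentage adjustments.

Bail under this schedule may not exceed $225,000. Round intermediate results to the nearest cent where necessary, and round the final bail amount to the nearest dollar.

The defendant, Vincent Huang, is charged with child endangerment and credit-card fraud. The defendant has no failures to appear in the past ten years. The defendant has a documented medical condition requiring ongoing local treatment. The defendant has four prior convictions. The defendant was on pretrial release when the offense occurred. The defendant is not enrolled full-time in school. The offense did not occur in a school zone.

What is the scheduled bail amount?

$32,035

Base amounts from the schedule: child endangerment $24,000; credit-card fraud $28,900.
Stacking rule: use the highest base only. Highest is credit-card fraud at $28,900. Combined base = $28,900.
Net percentage adjustment: +5% −40% = −35%. $28,900 × 0.65 = $18,785.
Defendant was on pretrial release at the time (+$18,500 flat): $18,785 + $18,500 = $37,285.
Documented medical condition requiring ongoing local treatment (−$5,250 flat): $37,285 − $5,250 = $32,035.
$32,035 is within the $225,000 maximum.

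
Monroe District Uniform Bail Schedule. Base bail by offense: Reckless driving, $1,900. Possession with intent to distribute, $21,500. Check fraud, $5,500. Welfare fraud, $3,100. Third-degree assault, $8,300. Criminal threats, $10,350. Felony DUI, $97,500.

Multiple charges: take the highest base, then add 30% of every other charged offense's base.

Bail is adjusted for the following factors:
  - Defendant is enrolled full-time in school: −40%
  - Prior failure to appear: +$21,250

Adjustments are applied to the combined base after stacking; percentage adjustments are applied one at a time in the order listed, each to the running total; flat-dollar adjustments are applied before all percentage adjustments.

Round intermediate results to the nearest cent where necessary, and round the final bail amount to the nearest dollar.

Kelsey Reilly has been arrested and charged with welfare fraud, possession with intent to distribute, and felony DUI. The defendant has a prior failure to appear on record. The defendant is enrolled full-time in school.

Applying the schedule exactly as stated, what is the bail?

$75,678

Base amounts from the schedule: welfare fraud $3,100; possession with intent to distribute $21,500; felony DUI $97,500.
Stacking rule: highest base plus 30% of each additional charge. Highest is felony DUI at $97,500. Additional: $3,100 × 30% = $930; $21,500 × 30% = $6,450. Combined base = $97,500 + $7,380 = $104,880.
Prior failure to appear (+$21,250 flat): $104,880 + $21,250 = $126,130.
Defendant is enrolled full-time in school (−40%): $126,130 × 0.6 = $75,678.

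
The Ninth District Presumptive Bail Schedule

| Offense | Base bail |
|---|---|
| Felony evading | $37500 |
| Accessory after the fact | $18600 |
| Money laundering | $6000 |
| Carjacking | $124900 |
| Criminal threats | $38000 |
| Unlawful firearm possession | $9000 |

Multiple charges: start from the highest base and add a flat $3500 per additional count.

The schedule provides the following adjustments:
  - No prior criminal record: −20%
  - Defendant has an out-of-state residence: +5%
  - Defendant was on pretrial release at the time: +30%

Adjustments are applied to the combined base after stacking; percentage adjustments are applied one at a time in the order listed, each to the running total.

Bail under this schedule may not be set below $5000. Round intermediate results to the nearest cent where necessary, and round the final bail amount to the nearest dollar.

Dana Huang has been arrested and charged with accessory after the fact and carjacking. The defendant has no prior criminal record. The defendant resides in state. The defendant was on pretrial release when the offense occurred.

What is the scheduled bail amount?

$133536

Base amounts from the schedule: accessory after the fact $18600; carjacking $124900.
Stacking rule: highest base plus $3500 per additional charge. Highest is carjacking at $124900; 1 additional charge → +$3500. Combined base = $128400.
No prior criminal record (−20%): $128400 × 0.8 = $102720.
Defendant was on pretrial release at the time (+30%): $102720 × 1.3 = $133536.
$133536 is at or above the $5000 minimum.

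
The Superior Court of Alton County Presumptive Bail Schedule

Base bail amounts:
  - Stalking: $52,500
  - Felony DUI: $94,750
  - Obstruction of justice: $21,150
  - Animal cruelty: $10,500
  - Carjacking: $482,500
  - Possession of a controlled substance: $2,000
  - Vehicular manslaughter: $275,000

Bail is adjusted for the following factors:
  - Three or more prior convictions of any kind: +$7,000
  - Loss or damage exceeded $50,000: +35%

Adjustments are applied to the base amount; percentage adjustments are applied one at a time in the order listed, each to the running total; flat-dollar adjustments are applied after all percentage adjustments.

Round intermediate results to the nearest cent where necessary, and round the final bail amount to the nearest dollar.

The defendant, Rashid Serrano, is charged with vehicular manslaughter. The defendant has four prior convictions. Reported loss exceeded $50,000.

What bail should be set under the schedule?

Base amounts from the schedule: vehicular manslaughter $275,000.
Single charge. Combined base = $275,000.
Loss or damage exceeded $50,000 (+35%): $275,000 × 1.35 = $371,250.
Three or more prior convictions of any kind (+$7,000 flat): $371,250 + $7,000 = $378,250.

$378,250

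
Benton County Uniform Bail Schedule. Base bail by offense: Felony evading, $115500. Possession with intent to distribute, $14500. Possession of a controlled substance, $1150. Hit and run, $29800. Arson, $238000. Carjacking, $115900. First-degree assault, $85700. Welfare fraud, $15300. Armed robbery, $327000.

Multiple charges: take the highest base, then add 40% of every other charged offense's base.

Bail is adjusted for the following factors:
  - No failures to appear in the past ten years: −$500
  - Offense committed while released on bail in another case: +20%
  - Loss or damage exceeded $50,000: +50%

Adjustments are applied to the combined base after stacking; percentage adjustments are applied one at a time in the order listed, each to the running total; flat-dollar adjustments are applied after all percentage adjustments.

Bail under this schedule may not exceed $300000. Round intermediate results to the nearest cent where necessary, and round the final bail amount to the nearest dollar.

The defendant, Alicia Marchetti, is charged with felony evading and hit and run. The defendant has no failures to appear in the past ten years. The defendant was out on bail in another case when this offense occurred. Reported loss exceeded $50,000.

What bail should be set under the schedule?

$228856

Base amounts from the schedule: felony evading $115500; hit and run $29800.
Stacking rule: highest base plus 40% of each additional charge. Highest is felony evading at $115500. Additional: $29800 × 40% = $11920. Combined base = $115500 + $11920 = $127420.
Offense committed while released on bail in another case (+20%): $127420 × 1.2 = $152904.
Loss or damage exceeded $50,000 (+50%): $152904 × 1.5 = $229356.
No failures to appear in the past ten years (−$500 flat): $229356 − $500 = $228856.
$228856 is within the $300000 maximum.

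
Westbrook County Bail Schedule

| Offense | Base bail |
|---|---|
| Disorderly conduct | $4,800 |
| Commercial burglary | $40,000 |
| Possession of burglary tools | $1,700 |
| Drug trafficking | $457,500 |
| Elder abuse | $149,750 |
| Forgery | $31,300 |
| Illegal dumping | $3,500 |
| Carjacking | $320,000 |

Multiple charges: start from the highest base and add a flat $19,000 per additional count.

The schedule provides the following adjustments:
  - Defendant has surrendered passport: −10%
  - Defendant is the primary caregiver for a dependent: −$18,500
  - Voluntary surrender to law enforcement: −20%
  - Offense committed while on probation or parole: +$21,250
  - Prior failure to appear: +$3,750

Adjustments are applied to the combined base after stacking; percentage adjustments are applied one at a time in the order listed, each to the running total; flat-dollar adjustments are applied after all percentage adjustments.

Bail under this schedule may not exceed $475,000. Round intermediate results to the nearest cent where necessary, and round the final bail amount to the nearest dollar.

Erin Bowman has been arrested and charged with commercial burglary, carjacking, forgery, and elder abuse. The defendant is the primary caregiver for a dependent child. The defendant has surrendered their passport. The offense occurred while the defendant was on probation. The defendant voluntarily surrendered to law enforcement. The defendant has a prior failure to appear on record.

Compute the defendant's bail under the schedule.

Base amounts from the schedule: commercial burglary $40,000; carjacking $320,000; forgery $31,300; elder abuse $149,750.
Stacking rule: highest base plus $19,000 per additional charge. Highest is carjacking at $320,000; 3 additional charges → +$57,000. Combined base = $377,000.
Defendant has surrendered passport (−10%): $377,000 × 0.9 = $339,300.
Voluntary surrender to law enforcement (−20%): $339,300 × 0.8 = $271,440.
Defendant is the primary caregiver for a dependent (−$18,500 flat): $271,440 − $18,500 = $252,940.
Offense committed while on probation or parole (+$21,250 flat): $252,940 + $21,250 = $274,190.
Prior failure to appear (+$3,750 flat): $274,190 + $3,750 = $277,940.
$277,940 is within the $475,000 maximum.

$277,940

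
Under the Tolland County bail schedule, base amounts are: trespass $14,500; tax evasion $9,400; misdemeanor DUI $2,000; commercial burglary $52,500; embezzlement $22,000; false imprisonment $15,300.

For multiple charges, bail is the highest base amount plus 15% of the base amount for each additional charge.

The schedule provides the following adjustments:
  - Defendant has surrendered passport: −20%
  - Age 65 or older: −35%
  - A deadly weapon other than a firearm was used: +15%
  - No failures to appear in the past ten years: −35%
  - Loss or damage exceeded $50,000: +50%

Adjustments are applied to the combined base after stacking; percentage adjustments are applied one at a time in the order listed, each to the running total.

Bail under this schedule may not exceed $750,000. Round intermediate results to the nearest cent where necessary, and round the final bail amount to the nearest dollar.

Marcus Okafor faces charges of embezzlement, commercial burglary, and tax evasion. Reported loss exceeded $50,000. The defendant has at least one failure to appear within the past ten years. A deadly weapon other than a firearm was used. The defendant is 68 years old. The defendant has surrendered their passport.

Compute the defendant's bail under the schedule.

Base amounts from the schedule: embezzlement $22,000; commercial burglary $52,500; tax evasion $9,400.
Stacking rule: highest base plus 15% of each additional charge. Highest is commercial burglary at $52,500. Additional: $22,000 × 15% = $3,300; $9,400 × 15% = $1,410. Combined base = $52,500 + $4,710 = $57,210.
Defendant has surrendered passport (−20%): $57,210 × 0.8 = $45,768.
Age 65 or older (−35%): $45,768 × 0.65 = $29,749.20.
A deadly weapon other than a firearm was used (+15%): $29,749.20 × 1.15 = $34,211.58.
Loss or damage exceeded $50,000 (+50%): $34,211.58 × 1.5 = $51,317.37.
$51,317.37 is within the $750,000 maximum.
Rounded to the nearest dollar: $51,317.

$51,317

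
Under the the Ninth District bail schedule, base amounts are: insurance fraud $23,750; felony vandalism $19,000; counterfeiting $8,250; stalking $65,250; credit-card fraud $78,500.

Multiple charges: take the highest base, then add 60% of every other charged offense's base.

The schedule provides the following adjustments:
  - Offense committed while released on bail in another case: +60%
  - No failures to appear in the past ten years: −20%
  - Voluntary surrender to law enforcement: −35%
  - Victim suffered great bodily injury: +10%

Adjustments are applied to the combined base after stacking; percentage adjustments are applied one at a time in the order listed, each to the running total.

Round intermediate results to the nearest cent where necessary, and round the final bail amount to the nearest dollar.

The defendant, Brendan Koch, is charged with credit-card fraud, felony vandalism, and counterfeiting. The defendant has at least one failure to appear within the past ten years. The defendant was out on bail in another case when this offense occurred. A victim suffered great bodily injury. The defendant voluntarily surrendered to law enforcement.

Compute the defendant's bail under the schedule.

Base amounts from the schedule: credit-card fraud $78,500; felony vandalism $19,000; counterfeiting $8,250.
Stacking rule: highest base plus 60% of each additional charge. Highest is credit-card fraud at $78,500. Additional: $19,000 × 60% = $11,400; $8,250 × 60% = $4,950. Combined base = $78,500 + $16,350 = $94,850.
Offense committed while released on bail in another case (+60%): $94,850 × 1.6 = $151,760.
Voluntary surrender to law enforcement (−35%): $151,760 × 0.65 = $98,644.
Victim suffered great bodily injury (+10%): $98,644 × 1.1 = $108,508.40.
Rounded to the nearest dollar: $108,508.

$108,508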